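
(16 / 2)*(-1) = -8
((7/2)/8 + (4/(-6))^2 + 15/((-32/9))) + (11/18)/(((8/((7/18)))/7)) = -4055/1296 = -3.13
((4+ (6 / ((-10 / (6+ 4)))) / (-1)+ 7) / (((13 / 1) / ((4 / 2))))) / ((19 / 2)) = 68 / 247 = 0.28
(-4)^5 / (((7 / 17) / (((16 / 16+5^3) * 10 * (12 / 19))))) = -37601280 / 19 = -1979014.74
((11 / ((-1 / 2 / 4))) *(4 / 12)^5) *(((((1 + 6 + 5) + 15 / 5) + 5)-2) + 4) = -1936 / 243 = -7.97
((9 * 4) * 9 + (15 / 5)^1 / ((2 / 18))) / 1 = 351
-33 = -33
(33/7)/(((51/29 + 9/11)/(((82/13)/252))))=143869/3141684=0.05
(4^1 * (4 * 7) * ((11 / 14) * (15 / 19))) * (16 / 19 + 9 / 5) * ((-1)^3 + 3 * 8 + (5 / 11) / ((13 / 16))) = 20294856 / 4693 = 4324.50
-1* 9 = -9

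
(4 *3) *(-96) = -1152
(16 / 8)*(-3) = -6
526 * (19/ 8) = 4997/ 4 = 1249.25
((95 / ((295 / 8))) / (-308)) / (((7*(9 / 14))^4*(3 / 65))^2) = -0.00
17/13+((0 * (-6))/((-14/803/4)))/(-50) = 17/13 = 1.31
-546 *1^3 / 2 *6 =-1638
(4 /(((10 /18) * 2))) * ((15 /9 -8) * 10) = -228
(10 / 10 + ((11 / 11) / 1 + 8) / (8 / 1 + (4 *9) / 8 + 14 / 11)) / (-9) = -167 / 909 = -0.18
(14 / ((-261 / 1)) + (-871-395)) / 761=-1.66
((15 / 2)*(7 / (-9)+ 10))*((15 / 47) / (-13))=-1.70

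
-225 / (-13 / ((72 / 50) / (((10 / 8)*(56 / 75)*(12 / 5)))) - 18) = 2025 / 344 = 5.89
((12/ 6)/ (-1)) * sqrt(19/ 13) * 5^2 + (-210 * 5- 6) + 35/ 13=-1113.75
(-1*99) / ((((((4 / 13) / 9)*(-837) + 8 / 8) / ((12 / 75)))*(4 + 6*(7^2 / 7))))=0.01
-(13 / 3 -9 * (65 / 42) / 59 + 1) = -12631 / 2478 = -5.10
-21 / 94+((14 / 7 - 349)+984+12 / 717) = 14306199 / 22466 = 636.79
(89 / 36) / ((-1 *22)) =-89 / 792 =-0.11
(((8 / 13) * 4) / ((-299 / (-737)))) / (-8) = -0.76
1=1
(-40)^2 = 1600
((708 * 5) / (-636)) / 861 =-295 / 45633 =-0.01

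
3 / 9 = 1 / 3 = 0.33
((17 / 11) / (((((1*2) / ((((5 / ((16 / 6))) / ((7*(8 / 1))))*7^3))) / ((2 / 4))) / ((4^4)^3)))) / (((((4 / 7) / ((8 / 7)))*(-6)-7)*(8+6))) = -5849088 / 11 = -531735.27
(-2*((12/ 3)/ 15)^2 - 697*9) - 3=-1412132/ 225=-6276.14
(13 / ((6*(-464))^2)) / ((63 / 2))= 13 / 244145664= 0.00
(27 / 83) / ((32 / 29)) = 783 / 2656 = 0.29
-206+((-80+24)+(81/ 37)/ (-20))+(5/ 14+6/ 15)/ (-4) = -543483/ 2072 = -262.30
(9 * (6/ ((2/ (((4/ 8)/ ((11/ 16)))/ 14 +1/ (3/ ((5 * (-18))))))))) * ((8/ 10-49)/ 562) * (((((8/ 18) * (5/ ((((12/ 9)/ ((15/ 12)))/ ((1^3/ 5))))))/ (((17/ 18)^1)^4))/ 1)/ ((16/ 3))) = 49224368331/ 7228575508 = 6.81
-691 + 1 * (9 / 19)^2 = -249370 / 361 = -690.78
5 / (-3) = -5 / 3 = -1.67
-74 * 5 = -370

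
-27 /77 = -0.35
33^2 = 1089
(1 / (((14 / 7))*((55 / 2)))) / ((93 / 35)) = 7 / 1023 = 0.01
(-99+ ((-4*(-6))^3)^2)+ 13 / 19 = 3630954676 / 19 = 191102877.68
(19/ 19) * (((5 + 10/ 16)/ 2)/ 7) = 45/ 112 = 0.40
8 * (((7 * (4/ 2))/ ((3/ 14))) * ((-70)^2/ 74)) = 3841600/ 111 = 34609.01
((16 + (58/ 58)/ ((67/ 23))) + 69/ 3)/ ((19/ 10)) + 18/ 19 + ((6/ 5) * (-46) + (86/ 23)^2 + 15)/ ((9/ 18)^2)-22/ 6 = -877677049/ 10101255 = -86.89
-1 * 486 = -486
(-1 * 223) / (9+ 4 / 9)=-23.61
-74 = -74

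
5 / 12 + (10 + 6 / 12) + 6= 203 / 12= 16.92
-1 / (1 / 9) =-9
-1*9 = -9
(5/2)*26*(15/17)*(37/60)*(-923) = -2219815/68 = -32644.34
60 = 60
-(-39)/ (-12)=-13/ 4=-3.25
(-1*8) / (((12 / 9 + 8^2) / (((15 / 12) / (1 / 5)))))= -75 / 98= -0.77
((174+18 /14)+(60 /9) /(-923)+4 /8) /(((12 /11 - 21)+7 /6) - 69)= -74956519 /37415651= -2.00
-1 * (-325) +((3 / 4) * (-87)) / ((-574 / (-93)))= 721927 / 2296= 314.43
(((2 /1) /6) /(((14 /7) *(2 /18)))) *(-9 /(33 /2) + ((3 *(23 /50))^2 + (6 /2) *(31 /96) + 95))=64236279 /440000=145.99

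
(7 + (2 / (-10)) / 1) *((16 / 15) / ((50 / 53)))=14416 / 1875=7.69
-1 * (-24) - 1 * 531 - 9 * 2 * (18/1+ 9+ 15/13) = -13179/13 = -1013.77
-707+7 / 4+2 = -2813 / 4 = -703.25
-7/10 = -0.70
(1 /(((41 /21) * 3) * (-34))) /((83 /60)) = -210 /57851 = -0.00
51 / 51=1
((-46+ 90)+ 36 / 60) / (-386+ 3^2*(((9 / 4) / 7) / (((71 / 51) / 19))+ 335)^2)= 881328112 / 20477337135125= 0.00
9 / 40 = 0.22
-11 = -11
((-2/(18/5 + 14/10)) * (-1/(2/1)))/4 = 1/20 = 0.05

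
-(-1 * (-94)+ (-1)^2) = -95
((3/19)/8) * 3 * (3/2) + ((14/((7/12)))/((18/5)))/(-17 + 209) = 169/1368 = 0.12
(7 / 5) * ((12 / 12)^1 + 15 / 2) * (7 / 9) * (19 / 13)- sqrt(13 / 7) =12.16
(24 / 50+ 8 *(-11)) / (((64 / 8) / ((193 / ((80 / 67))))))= -7073257 / 4000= -1768.31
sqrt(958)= 30.95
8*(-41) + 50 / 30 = -326.33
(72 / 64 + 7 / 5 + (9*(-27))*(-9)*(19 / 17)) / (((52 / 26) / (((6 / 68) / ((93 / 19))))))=31612903 / 1433440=22.05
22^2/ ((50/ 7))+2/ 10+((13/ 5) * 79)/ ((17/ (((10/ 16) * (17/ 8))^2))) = 89.27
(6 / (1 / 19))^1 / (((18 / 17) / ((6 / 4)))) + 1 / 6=161.67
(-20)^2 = 400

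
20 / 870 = 2 / 87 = 0.02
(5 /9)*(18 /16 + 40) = 1645 /72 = 22.85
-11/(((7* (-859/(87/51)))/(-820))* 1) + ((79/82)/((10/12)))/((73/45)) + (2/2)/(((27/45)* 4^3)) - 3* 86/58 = -10678548908915/1703515418304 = -6.27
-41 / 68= -0.60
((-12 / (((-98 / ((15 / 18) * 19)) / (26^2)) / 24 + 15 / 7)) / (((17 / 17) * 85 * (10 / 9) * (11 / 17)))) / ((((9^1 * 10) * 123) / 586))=-105372176 / 21718547675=-0.00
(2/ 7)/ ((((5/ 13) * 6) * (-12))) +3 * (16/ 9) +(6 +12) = 29387/ 1260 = 23.32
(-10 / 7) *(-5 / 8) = 25 / 28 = 0.89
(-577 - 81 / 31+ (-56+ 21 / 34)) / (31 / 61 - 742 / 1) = 13608795 / 15891158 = 0.86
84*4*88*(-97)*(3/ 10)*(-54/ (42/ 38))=42038092.80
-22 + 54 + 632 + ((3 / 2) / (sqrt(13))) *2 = 3 *sqrt(13) / 13 + 664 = 664.83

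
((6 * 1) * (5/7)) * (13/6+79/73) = 7115/511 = 13.92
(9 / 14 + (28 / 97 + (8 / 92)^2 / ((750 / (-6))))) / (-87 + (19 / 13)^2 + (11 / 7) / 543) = -403981000449 / 36804980460250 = -0.01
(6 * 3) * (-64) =-1152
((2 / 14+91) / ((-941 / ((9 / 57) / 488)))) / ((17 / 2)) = -957 / 259567322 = -0.00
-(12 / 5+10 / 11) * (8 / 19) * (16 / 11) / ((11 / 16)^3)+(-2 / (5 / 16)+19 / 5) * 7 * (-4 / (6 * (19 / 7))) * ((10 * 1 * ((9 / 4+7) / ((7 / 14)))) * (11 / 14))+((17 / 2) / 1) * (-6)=27197091902 / 45899535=592.54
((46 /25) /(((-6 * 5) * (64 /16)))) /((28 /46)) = -529 /21000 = -0.03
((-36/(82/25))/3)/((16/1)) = -75/328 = -0.23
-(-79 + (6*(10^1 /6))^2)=-21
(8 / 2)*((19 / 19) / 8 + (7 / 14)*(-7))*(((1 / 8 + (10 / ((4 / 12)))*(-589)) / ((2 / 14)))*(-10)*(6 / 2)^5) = -32460973965 / 8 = -4057621745.62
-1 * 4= -4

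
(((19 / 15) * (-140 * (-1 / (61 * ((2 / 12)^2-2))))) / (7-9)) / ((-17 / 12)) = -38304 / 73627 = -0.52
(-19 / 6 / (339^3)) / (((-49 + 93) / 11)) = -19 / 934997256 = -0.00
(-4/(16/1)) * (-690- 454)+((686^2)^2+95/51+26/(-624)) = 90355922965559/408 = 221460595503.82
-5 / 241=-0.02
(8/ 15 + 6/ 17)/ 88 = 113/ 11220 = 0.01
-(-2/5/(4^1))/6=1/60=0.02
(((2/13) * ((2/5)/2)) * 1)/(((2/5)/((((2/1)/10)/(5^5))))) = 1/203125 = 0.00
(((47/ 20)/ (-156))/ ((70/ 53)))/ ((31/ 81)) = -67257/ 2256800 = -0.03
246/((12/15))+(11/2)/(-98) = 60259/196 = 307.44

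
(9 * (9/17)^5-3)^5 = -720203518967148133920287529300000/5770627412348402378939569991057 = -124.81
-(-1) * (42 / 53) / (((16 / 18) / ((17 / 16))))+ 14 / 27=134239 / 91584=1.47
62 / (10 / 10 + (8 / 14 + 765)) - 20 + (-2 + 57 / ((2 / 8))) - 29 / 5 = 2686768 / 13415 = 200.28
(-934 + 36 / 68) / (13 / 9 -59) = 20403 / 1258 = 16.22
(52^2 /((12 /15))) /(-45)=-676 /9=-75.11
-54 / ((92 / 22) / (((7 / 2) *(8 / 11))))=-756 / 23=-32.87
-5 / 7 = -0.71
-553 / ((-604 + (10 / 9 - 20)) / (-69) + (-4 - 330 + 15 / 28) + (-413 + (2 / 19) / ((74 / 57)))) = 0.75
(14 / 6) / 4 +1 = 19 / 12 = 1.58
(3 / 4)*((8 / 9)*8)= 16 / 3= 5.33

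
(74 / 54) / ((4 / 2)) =37 / 54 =0.69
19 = 19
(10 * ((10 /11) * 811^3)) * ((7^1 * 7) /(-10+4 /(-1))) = -186694105850 /11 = -16972191440.91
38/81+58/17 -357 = -486245/1377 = -353.12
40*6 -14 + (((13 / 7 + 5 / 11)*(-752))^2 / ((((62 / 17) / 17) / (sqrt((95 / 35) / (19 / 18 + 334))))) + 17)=243 + 7767205357056*sqrt(1604246) / 7759442383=1268098.50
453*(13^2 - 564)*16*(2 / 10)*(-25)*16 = 229036800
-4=-4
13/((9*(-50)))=-13/450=-0.03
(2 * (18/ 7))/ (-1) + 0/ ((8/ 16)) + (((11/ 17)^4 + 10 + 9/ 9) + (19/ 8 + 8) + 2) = 86094837/ 4677176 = 18.41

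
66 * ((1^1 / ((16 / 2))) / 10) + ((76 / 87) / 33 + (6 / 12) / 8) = 209921 / 229680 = 0.91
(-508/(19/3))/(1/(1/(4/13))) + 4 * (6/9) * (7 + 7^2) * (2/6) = -36065/171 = -210.91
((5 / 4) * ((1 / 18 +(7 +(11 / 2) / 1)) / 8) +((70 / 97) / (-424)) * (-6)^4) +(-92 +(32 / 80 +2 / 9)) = -678279619 / 7403040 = -91.62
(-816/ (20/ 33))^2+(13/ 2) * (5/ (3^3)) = 2447272121/ 1350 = 1812794.16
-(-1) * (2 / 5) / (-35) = -2 / 175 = -0.01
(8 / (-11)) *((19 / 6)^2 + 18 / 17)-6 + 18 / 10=-103193 / 8415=-12.26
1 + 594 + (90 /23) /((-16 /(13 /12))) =437725 /736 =594.74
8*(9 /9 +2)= 24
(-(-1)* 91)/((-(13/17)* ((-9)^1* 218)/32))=1904/981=1.94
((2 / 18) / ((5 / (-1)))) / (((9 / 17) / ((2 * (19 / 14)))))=-323 / 2835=-0.11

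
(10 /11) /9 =10 /99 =0.10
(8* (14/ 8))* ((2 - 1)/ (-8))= -7/ 4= -1.75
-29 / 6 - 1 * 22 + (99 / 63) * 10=-467 / 42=-11.12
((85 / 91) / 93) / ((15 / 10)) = 170 / 25389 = 0.01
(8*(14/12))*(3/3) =28/3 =9.33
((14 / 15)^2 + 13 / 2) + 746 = 339017 / 450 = 753.37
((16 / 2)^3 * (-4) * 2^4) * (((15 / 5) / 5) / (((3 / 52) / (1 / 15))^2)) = -88604672 / 3375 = -26253.24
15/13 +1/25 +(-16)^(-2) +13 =1181253/83200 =14.20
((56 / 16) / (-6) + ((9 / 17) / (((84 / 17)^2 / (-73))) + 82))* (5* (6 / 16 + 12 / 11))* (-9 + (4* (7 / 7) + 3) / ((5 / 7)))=8074067 / 17248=468.12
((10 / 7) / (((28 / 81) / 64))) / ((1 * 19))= 12960 / 931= 13.92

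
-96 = -96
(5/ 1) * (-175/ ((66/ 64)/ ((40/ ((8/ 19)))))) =-2660000/ 33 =-80606.06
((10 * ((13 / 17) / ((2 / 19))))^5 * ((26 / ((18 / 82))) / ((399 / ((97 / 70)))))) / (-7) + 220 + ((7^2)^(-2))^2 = -26278436517332709423656 / 221000212443339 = -118906838.26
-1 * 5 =-5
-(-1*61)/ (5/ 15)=183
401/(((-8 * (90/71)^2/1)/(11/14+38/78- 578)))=636537620813/35380800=17991.05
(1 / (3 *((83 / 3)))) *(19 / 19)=1 / 83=0.01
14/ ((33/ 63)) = 294/ 11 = 26.73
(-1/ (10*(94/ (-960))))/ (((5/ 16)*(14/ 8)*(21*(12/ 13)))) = 3328/ 34545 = 0.10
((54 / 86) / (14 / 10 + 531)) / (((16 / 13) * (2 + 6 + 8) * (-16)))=-1755 / 468852736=-0.00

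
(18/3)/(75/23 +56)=138/1363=0.10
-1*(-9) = 9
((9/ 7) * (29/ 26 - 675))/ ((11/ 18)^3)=-65688732/ 17303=-3796.38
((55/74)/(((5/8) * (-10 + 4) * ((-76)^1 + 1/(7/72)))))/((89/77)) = 5929/2272170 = 0.00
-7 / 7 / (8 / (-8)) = 1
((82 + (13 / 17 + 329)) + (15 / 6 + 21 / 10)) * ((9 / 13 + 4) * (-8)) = -17270808 / 1105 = -15629.69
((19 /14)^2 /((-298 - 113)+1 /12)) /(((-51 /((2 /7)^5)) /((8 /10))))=46208 /345175695305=0.00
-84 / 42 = -2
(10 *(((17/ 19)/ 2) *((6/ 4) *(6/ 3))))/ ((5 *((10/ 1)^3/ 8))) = 51/ 2375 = 0.02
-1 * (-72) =72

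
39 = 39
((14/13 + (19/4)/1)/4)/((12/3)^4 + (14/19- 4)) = 5757/998816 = 0.01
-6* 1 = -6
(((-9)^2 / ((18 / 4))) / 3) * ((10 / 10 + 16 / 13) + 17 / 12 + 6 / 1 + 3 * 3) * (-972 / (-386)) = 706887 / 2509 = 281.74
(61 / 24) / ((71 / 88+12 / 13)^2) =9979112 / 11749323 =0.85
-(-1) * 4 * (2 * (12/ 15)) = 6.40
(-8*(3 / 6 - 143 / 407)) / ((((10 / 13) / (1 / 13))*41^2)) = -22 / 310985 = -0.00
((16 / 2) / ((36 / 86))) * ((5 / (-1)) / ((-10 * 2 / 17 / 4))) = 2924 / 9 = 324.89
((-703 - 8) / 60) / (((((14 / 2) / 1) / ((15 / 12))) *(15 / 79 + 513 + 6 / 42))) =-18723 / 4541968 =-0.00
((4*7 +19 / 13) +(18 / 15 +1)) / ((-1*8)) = -1029 / 260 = -3.96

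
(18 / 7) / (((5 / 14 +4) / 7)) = 4.13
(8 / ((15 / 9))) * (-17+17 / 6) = -68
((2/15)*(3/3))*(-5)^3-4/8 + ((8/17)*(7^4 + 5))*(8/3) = 306217/102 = 3002.13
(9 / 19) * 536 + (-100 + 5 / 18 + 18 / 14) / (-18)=11176489 / 43092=259.36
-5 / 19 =-0.26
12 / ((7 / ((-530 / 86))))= -10.56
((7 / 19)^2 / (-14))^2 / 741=49 / 386271444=0.00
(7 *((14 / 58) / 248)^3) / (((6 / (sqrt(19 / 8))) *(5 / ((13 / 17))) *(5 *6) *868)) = 4459 *sqrt(38) / 2823073227863654400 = 0.00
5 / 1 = 5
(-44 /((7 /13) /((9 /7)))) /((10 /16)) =-41184 /245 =-168.10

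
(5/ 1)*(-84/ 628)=-105/ 157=-0.67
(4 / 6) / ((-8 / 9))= -3 / 4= -0.75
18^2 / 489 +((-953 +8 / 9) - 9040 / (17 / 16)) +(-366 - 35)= -245915594 / 24939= -9860.68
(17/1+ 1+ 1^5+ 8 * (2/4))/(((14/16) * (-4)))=-46/7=-6.57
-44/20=-11/5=-2.20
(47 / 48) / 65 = 0.02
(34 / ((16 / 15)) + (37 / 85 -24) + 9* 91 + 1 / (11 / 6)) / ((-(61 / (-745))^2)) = -687383032805 / 5566616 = -123483.11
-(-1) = 1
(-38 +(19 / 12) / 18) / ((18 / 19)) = -155591 / 3888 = -40.02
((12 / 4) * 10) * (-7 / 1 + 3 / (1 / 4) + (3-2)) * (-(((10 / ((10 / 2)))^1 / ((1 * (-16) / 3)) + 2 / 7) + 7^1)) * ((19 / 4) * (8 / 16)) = -330885 / 112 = -2954.33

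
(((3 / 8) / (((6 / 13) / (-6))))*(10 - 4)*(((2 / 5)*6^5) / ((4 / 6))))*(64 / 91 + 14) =-70228944 / 35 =-2006541.26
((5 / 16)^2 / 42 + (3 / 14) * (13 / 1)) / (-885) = -29977 / 9515520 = -0.00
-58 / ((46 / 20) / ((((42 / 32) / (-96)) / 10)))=203 / 5888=0.03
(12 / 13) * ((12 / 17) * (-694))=-99936 / 221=-452.20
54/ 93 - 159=-4911/ 31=-158.42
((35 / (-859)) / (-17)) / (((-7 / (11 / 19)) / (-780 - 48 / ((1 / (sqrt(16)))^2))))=85140 / 277457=0.31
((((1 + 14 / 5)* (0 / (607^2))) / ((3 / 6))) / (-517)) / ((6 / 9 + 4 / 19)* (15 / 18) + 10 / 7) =0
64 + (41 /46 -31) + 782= 815.89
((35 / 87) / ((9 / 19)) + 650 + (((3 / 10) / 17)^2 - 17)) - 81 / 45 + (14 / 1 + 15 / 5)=14687148887 / 22628700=649.05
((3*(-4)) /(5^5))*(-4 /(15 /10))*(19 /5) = 608 /15625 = 0.04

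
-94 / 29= -3.24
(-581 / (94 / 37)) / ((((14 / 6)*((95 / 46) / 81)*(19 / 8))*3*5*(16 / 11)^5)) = -921416737923 / 55597465600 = -16.57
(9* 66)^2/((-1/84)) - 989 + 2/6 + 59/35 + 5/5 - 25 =-3112119673/105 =-29639234.98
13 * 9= 117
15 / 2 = 7.50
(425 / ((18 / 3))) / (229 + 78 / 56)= 5950 / 19353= 0.31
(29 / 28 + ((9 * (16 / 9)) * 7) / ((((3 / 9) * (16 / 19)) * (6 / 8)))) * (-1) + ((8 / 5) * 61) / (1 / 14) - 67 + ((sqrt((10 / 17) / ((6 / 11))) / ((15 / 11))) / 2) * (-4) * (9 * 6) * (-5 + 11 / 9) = 88 * sqrt(2805) / 15 + 107291 / 140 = 1077.08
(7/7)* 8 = 8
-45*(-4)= 180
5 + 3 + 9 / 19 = 161 / 19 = 8.47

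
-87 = -87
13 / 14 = 0.93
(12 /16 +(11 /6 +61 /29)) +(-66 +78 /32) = -81955 /1392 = -58.88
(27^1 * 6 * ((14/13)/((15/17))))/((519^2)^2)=476/174670282995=0.00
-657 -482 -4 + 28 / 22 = -12559 / 11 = -1141.73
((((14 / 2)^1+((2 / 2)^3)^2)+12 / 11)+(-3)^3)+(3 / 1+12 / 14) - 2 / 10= -14.25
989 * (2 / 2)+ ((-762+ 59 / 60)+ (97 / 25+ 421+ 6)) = 197659 / 300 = 658.86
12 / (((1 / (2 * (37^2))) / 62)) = 2037072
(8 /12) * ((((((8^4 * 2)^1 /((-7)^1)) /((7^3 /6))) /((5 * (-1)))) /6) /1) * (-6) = -32768 /12005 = -2.73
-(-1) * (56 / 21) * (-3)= -8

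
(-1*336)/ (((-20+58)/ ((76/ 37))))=-18.16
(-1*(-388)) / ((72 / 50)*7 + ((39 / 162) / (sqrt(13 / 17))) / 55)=862472318400 / 22406491819 - 28809000*sqrt(221) / 22406491819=38.47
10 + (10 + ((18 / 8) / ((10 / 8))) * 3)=127 / 5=25.40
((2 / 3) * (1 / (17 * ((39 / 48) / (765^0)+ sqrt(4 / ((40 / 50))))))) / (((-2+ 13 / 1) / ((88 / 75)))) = -3328 / 4249575+ 4096 * sqrt(5) / 4249575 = 0.00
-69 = -69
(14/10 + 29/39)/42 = 209/4095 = 0.05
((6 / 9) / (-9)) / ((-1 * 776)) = 1 / 10476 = 0.00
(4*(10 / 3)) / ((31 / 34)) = 1360 / 93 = 14.62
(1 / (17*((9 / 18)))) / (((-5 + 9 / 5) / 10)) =-25 / 68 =-0.37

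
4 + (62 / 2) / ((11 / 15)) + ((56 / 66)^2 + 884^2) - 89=850959838 / 1089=781413.99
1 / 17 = 0.06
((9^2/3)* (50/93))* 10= 4500/31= 145.16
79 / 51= 1.55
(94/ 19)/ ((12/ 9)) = 141/ 38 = 3.71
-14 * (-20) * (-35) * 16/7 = -22400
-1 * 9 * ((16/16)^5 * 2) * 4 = -72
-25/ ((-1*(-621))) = -25/ 621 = -0.04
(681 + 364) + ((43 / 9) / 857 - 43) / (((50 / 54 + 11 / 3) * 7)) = 194088893 / 185969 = 1043.66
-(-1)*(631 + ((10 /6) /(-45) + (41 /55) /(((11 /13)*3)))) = 631.26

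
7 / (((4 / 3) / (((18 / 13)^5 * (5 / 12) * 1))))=4133430 / 371293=11.13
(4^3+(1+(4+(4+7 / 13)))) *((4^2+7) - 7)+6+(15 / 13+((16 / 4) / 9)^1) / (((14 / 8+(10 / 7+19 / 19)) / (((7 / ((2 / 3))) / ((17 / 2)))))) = 5398430 / 4563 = 1183.09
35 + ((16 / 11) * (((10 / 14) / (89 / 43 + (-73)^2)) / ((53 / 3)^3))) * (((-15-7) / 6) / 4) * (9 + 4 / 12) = 99539905725 / 2843997331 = 35.00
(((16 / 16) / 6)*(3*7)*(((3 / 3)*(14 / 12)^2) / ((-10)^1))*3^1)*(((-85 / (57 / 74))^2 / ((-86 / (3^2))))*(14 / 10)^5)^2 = -15166211284585660768567 / 225903308437500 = -67135852.90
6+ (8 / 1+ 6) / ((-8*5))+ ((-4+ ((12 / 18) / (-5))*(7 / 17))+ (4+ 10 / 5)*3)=19987 / 1020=19.60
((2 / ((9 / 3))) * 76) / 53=152 / 159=0.96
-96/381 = -32/127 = -0.25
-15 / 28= -0.54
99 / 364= 0.27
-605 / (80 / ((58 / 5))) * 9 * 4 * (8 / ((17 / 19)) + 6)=-4010787 / 85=-47185.73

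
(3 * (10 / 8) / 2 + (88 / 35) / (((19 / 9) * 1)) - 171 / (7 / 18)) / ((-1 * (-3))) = -145.55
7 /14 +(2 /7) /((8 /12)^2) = 8 /7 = 1.14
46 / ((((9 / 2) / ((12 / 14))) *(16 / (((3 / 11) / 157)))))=23 / 24178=0.00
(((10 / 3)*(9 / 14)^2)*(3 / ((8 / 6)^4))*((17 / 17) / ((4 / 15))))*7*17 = 8365275 / 14336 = 583.52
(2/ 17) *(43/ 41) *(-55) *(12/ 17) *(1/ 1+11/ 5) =-181632/ 11849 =-15.33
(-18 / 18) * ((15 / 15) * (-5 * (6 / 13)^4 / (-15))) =-432 / 28561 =-0.02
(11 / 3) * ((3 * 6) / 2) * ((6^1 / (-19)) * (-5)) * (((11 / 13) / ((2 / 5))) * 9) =245025 / 247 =992.00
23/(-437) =-0.05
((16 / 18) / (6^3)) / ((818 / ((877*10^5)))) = 43850000 / 99387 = 441.20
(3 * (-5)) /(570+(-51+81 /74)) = -370 /12829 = -0.03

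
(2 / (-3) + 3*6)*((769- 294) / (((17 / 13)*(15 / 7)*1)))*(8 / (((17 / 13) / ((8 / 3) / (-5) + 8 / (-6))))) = -261812096 / 7803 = -33552.75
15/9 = 5/3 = 1.67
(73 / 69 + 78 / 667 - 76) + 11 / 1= -127714 / 2001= -63.83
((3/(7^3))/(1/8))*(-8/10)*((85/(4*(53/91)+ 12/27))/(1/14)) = -11934/497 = -24.01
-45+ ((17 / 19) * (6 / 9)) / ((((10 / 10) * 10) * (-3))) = -38492 / 855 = -45.02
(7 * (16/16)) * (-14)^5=-3764768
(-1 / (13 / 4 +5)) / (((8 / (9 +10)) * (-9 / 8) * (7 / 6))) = 152 / 693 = 0.22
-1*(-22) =22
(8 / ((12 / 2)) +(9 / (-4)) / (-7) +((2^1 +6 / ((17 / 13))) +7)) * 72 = 130602 / 119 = 1097.50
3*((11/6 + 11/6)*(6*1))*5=330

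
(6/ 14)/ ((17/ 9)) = 27/ 119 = 0.23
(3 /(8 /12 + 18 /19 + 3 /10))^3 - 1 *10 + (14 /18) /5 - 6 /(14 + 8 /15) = -40808955725152 /6369616180755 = -6.41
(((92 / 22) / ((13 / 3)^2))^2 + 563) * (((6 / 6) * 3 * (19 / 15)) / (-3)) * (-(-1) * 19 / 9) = -1505.64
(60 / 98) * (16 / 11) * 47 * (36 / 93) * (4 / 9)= 120320 / 16709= 7.20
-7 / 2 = -3.50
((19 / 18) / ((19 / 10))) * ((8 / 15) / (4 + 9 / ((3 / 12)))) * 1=1 / 135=0.01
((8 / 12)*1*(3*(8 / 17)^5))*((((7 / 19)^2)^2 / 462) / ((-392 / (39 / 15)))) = -372736 / 30531135376005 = -0.00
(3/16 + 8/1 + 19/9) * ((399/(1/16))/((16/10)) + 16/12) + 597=41702.19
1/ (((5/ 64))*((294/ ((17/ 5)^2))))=9248/ 18375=0.50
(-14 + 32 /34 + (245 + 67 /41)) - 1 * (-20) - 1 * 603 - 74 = -295127 /697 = -423.42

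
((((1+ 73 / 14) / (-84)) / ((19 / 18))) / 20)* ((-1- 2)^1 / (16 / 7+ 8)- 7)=435 / 17024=0.03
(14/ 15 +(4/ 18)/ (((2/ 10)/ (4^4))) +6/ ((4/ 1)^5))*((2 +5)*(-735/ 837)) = -2255306977/ 1285632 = -1754.24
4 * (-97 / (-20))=97 / 5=19.40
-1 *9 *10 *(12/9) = -120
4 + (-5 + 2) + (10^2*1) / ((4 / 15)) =376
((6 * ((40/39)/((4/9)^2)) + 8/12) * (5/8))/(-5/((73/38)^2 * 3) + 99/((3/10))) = 6613289/109584592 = 0.06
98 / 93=1.05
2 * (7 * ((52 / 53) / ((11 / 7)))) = 5096 / 583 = 8.74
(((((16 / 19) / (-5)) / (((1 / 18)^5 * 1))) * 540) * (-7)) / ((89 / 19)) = 256811399.19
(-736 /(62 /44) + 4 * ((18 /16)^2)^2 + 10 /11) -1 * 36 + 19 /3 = -570573217 /1047552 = -544.67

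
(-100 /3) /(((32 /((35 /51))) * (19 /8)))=-875 /2907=-0.30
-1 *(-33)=33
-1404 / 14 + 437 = 2357 / 7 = 336.71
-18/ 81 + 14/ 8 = 55/ 36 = 1.53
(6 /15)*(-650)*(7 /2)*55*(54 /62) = -1351350 /31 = -43591.94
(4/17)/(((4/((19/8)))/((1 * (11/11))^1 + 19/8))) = 513/1088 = 0.47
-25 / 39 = -0.64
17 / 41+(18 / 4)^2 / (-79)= 2051 / 12956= 0.16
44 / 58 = 22 / 29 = 0.76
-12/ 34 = -0.35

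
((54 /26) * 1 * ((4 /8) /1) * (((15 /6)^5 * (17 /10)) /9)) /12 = 10625 /6656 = 1.60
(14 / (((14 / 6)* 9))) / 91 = 2 / 273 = 0.01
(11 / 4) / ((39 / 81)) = 297 / 52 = 5.71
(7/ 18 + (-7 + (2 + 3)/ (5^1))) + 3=-47/ 18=-2.61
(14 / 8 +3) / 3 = 19 / 12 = 1.58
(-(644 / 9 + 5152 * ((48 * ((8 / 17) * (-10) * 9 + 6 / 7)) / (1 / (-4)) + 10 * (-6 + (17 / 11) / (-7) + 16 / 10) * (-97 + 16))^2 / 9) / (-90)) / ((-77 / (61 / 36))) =-2637196890221196659 / 137404041390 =-19193008.18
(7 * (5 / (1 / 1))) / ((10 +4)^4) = 5 / 5488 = 0.00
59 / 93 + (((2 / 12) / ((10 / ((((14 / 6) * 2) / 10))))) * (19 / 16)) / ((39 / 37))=0.64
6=6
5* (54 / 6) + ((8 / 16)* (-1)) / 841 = 75689 / 1682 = 45.00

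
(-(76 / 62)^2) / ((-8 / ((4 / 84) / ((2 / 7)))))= 361 / 11532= 0.03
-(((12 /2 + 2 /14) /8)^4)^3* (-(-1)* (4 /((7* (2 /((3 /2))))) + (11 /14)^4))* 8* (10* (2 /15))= -1242944315948852438953105 /3425624398720198722453504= -0.36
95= 95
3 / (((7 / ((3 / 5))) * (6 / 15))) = 9 / 14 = 0.64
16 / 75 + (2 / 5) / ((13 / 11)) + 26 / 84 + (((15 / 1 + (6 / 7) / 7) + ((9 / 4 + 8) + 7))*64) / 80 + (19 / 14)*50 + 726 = 26136633 / 31850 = 820.62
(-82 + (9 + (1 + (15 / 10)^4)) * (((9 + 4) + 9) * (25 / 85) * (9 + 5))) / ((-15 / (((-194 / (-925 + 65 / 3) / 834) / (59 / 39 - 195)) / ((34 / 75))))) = 329911647 / 1314373266976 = 0.00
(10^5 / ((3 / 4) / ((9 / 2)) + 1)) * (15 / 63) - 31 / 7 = 999783 / 49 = 20403.73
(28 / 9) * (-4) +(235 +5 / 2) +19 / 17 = 69209 / 306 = 226.17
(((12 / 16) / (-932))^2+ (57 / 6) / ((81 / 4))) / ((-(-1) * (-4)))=-528124121 / 4502946816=-0.12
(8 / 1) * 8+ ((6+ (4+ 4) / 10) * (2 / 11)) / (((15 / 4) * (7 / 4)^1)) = 370688 / 5775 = 64.19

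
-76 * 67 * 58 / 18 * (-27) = 443004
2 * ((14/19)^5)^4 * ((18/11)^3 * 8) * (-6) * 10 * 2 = -18.73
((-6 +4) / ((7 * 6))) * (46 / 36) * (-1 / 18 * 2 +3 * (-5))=1564 / 1701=0.92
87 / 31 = 2.81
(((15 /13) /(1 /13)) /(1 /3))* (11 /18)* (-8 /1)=-220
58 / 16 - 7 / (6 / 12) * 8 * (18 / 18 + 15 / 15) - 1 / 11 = -220.47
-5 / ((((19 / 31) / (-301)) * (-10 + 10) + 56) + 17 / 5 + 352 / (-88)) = -25 / 277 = -0.09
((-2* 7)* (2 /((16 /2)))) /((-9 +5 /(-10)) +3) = 7 /13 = 0.54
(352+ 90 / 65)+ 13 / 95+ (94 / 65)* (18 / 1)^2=1015263 / 1235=822.08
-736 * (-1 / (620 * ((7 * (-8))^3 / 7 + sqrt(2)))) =-100352 / 2120830435 - 4 * sqrt(2) / 2120830435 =-0.00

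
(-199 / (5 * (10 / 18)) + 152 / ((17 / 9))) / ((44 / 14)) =26271 / 9350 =2.81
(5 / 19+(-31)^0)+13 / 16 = 631 / 304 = 2.08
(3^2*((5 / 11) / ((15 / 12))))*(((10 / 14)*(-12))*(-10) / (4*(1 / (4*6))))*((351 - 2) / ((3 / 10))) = 150768000 / 77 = 1958025.97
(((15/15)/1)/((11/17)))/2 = 17/22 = 0.77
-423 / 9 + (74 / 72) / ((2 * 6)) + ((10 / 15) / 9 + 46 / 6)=-5641 / 144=-39.17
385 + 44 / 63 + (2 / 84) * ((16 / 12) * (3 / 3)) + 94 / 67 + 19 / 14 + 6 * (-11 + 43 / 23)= 64794685 / 194166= 333.71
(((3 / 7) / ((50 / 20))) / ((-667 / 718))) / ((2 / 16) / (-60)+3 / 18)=-413568 / 368851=-1.12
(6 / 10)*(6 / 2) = 9 / 5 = 1.80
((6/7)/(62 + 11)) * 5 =30/511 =0.06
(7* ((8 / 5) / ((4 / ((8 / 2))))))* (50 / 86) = 280 / 43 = 6.51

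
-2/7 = -0.29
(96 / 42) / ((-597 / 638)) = -10208 / 4179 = -2.44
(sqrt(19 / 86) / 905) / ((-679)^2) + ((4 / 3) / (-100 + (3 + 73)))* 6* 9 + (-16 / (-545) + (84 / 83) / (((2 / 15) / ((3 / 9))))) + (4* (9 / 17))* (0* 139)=-19927 / 45235 + sqrt(1634) / 35882821030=-0.44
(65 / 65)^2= 1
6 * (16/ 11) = 96/ 11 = 8.73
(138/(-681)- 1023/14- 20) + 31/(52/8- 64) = -34285911/365470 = -93.81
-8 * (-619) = 4952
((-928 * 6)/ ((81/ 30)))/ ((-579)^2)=-18560/ 3017169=-0.01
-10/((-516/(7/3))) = 35/774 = 0.05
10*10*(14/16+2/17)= 3375/34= 99.26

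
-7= -7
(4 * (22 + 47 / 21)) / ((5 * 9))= 2036 / 945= 2.15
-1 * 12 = -12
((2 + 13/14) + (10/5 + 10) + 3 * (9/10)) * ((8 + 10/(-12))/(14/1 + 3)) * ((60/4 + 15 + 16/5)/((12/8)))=4404146/26775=164.49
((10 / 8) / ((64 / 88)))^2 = 3025 / 1024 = 2.95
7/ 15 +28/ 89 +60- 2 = 78473/ 1335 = 58.78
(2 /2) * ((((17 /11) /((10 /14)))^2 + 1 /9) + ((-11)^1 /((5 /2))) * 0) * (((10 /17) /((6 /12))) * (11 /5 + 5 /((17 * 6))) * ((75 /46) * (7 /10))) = 523787873 /36192915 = 14.47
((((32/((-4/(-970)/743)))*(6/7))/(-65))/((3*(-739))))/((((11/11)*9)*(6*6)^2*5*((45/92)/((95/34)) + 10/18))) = 125980108/156524401215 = 0.00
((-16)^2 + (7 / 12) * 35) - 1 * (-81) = 4289 / 12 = 357.42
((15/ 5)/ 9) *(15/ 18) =5/ 18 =0.28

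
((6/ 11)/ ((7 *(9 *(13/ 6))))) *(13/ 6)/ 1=2/ 231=0.01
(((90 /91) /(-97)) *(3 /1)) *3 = -810 /8827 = -0.09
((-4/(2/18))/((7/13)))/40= -1.67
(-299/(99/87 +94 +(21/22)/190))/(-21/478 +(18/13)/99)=107716334440/1026457381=104.94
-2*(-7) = 14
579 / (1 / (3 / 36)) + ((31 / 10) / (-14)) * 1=1681 / 35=48.03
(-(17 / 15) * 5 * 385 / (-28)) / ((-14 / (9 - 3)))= -935 / 28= -33.39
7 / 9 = 0.78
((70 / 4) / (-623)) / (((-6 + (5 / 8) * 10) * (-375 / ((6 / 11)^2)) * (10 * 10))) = 6 / 6730625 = 0.00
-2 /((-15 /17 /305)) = 2074 /3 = 691.33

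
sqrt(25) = 5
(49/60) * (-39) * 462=-147147/10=-14714.70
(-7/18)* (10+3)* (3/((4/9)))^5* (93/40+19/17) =-339640223013/1392640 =-243882.28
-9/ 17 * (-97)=873/ 17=51.35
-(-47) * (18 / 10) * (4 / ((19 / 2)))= 3384 / 95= 35.62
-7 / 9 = -0.78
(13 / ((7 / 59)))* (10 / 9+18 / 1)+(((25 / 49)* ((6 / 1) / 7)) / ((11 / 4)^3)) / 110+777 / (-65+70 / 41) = 81386660157167 / 39095203455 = 2081.76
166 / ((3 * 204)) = 0.27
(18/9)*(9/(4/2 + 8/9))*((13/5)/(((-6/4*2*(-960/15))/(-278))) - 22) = -333909/2080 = -160.53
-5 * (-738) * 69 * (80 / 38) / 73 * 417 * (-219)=-12740684400 / 19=-670562336.84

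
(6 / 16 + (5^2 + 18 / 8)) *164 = 9061 / 2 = 4530.50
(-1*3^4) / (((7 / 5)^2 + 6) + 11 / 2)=-4050 / 673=-6.02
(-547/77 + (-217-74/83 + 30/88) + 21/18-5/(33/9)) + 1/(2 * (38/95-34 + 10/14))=-224.87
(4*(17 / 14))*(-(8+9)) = -578 / 7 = -82.57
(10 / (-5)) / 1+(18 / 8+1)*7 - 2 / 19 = 1569 / 76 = 20.64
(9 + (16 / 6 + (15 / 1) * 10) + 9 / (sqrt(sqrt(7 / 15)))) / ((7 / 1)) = 24.65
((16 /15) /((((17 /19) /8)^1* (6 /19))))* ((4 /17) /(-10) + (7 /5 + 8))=18413888 /65025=283.18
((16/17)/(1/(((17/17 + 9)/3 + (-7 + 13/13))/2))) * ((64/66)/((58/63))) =-7168/5423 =-1.32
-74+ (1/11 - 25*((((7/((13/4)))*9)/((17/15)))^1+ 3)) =-1401498/2431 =-576.51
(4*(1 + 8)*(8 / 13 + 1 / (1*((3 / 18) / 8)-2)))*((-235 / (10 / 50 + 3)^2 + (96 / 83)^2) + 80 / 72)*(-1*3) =16594704921 / 68063320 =243.81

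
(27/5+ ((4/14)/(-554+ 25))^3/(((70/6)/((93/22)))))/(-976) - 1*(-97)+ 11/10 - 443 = -1316139247719000913/3815941243633904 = -344.91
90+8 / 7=638 / 7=91.14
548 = 548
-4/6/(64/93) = -31/32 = -0.97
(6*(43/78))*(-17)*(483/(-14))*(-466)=-11752287/13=-904022.08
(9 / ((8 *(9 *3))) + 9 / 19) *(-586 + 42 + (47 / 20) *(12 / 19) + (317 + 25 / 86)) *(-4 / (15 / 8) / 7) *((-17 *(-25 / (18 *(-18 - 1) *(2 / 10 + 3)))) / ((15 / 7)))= -2450385185 / 382238352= -6.41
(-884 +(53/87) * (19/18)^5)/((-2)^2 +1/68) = -352608323207/1602826056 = -219.99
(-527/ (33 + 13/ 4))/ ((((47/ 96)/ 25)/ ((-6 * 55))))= 333907200/ 1363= 244979.60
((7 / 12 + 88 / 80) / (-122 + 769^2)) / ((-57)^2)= 101 / 115256130660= 0.00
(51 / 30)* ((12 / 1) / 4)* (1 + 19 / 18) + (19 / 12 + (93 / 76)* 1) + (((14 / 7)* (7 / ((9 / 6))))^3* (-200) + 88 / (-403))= -672291806203 / 4134780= -162594.34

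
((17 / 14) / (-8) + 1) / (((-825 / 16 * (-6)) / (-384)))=-1216 / 1155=-1.05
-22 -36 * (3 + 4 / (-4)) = -94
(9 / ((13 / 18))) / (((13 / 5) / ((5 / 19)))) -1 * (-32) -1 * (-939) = 3121931 / 3211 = 972.26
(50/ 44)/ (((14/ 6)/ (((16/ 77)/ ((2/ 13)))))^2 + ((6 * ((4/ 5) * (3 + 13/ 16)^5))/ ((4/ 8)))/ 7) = 43610112000/ 42507357135133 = 0.00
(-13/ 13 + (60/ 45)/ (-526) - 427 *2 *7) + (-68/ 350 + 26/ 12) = -1650556877/ 276150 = -5977.03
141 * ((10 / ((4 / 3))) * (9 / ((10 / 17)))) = 64719 / 4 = 16179.75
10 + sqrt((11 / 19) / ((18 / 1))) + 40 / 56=10.89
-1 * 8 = -8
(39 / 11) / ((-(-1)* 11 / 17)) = 5.48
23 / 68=0.34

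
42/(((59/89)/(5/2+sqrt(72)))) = 9345/59+22428* sqrt(2)/59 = 695.98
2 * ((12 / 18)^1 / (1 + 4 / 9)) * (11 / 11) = 12 / 13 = 0.92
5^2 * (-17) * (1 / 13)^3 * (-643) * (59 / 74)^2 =951270275 / 12030772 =79.07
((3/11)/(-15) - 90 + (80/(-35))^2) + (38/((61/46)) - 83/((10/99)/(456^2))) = -170861067.34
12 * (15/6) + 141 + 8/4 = 173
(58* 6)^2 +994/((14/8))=121672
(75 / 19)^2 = 5625 / 361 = 15.58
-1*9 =-9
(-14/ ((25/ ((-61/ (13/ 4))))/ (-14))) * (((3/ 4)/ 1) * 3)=-331.09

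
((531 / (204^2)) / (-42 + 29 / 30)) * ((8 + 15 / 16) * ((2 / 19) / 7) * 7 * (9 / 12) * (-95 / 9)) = 210925 / 91074304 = 0.00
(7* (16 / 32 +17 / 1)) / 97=245 / 194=1.26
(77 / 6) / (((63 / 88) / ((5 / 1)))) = 2420 / 27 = 89.63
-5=-5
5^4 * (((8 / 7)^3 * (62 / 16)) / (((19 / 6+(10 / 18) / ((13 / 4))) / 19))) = 20580.03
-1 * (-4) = 4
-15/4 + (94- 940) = -3399/4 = -849.75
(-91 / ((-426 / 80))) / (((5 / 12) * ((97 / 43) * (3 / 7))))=42.42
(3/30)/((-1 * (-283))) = 1/2830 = 0.00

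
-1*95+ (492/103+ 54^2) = 2825.78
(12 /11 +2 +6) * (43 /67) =5.83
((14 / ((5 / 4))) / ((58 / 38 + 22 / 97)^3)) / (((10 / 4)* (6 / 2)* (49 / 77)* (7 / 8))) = 0.50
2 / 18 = 1 / 9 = 0.11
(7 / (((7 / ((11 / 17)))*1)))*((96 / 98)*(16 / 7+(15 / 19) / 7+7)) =660000 / 110789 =5.96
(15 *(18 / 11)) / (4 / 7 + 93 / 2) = 3780 / 7249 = 0.52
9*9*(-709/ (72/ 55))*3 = -1052865/ 8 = -131608.12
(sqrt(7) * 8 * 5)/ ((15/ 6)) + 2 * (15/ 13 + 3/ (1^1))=108/ 13 + 16 * sqrt(7)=50.64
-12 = -12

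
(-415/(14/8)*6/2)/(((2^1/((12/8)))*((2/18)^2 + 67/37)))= -11193795/38248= -292.66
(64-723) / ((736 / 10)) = -3295 / 368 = -8.95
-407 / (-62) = 407 / 62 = 6.56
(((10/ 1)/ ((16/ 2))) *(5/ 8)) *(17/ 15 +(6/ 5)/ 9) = 95/ 96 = 0.99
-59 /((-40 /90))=531 /4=132.75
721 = 721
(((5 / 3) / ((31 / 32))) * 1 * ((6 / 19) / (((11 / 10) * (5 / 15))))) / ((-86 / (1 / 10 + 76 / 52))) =-97440 / 3621761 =-0.03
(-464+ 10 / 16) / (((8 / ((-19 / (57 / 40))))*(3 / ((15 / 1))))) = 92675 / 24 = 3861.46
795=795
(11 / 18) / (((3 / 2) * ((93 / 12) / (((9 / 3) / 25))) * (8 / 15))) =0.01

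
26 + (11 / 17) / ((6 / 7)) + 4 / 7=19511 / 714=27.33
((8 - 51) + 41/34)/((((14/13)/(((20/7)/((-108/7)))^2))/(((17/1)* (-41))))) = 2704975/2916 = 927.63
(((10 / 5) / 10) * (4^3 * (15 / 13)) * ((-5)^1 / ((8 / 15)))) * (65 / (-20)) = 450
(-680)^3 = -314432000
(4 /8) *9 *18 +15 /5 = 84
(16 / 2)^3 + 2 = 514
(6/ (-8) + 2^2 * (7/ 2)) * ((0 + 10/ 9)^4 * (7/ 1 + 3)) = 1325000/ 6561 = 201.95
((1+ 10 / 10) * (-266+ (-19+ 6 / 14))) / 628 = -0.91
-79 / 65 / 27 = -79 / 1755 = -0.05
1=1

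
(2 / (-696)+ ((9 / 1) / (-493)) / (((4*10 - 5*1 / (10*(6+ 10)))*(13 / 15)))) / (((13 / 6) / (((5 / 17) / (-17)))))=1672495 / 61593092054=0.00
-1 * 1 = -1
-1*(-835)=835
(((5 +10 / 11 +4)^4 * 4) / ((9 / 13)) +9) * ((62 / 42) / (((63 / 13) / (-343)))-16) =-23881607683129 / 3557763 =-6712534.73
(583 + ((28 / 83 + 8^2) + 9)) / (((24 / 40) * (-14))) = -136190 / 1743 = -78.14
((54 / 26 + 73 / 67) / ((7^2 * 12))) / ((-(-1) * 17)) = 197 / 621894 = 0.00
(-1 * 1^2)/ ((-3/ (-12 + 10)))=-2/ 3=-0.67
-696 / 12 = -58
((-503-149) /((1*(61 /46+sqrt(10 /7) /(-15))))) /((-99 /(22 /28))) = 689816*sqrt(70) /24525543+4573780 /1167883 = 4.15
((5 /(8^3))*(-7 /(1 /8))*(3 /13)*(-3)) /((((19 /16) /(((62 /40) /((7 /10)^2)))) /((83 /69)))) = 192975 /159068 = 1.21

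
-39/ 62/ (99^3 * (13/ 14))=-7/ 10026423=-0.00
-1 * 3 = -3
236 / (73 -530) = -236 / 457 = -0.52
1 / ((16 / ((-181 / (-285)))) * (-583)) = -181 / 2658480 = -0.00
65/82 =0.79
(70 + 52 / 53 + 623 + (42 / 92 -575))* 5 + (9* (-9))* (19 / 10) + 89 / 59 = 159951133 / 359605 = 444.80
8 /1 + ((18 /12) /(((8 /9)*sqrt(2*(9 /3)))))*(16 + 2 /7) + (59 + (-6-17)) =513*sqrt(6) /112 + 44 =55.22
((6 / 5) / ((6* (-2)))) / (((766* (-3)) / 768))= 64 / 1915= 0.03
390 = 390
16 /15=1.07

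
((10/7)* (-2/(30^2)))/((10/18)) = -1/175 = -0.01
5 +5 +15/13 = 145/13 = 11.15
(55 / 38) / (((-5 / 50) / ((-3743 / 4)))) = 54175 / 4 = 13543.75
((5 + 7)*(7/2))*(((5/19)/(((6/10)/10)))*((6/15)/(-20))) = -70/19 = -3.68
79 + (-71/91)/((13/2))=93315/1183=78.88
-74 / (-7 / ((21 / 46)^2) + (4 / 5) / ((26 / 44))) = 2.30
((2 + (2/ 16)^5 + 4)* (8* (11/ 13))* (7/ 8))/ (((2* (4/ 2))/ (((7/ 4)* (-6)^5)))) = -25751256993/ 212992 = -120902.46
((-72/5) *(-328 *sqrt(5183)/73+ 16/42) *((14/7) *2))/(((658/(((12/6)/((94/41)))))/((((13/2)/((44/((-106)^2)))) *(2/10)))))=-287461824/29766275+ 35357804352 *sqrt(5183)/310419725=8190.58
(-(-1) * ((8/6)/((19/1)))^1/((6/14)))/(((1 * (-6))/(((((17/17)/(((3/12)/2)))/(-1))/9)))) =112/4617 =0.02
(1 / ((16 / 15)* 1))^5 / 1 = 759375 / 1048576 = 0.72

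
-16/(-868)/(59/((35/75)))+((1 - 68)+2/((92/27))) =-83813741/1262010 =-66.41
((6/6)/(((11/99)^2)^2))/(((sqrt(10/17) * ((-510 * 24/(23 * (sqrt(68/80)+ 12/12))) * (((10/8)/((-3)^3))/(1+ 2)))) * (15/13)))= 5885217 * sqrt(170) * (sqrt(85)+ 10)/850000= 1735.05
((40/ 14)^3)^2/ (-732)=-0.74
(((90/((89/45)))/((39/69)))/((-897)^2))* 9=4050/4497259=0.00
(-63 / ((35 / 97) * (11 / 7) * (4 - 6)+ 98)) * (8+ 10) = -679 / 58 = -11.71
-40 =-40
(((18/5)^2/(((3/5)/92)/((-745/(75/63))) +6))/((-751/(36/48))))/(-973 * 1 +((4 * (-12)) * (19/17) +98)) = 396394236/170648386554875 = 0.00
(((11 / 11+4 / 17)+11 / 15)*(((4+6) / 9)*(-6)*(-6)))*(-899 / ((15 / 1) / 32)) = -115532288 / 765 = -151022.60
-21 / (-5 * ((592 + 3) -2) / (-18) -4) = -378 / 2893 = -0.13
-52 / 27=-1.93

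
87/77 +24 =1935/77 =25.13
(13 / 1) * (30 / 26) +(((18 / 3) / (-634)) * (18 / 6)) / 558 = 294809 / 19654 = 15.00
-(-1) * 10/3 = 10/3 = 3.33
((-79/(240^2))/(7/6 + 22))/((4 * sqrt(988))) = -79 * sqrt(247)/2636774400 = -0.00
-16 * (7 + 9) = -256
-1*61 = -61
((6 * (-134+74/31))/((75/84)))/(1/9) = -1233792/155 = -7959.95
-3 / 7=-0.43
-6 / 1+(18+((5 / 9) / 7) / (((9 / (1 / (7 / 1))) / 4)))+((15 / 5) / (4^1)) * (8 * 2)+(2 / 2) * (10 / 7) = 100946 / 3969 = 25.43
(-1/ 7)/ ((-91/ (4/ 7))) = 4/ 4459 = 0.00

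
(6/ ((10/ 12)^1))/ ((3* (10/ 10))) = 12/ 5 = 2.40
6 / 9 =2 / 3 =0.67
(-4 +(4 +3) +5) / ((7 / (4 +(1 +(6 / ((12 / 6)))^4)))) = 688 / 7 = 98.29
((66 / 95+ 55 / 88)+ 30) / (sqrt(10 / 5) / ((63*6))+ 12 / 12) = 850266963 / 27147580 - 4498767*sqrt(2) / 54295160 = 31.20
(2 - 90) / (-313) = 88 / 313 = 0.28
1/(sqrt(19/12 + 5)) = 0.39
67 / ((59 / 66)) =4422 / 59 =74.95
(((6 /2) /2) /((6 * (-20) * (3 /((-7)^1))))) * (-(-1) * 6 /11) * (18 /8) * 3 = 189 /1760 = 0.11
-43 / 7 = -6.14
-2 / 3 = -0.67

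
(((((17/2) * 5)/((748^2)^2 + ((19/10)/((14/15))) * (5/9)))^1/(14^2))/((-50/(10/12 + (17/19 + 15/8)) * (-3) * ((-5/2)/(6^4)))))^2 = 568722614769/7644598032531101421483477444855625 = 0.00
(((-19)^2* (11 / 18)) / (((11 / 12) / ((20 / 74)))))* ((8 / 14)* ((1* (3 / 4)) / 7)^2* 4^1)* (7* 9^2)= 1754460 / 1813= 967.71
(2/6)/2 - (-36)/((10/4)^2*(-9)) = -71/150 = -0.47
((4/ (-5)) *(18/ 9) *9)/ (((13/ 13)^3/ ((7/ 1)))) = -504/ 5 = -100.80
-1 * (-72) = 72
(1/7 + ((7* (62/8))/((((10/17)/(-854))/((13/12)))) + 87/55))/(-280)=1576746331/5174400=304.72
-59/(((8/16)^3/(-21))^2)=-1665216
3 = 3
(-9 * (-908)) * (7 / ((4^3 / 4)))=14301 / 4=3575.25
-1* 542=-542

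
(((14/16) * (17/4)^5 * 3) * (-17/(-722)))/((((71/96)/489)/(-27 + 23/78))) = -1513220.07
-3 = -3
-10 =-10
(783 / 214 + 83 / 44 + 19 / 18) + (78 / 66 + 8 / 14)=2477843 / 296604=8.35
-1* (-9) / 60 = 3 / 20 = 0.15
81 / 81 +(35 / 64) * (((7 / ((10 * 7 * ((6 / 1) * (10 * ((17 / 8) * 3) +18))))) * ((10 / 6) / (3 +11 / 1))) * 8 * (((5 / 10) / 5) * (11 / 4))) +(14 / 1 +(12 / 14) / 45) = 15.02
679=679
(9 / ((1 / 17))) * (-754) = -115362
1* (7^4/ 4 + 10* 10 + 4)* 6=4225.50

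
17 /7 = 2.43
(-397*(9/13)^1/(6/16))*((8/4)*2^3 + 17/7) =-1229112/91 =-13506.73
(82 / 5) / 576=41 / 1440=0.03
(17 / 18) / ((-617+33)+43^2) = 17 / 22770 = 0.00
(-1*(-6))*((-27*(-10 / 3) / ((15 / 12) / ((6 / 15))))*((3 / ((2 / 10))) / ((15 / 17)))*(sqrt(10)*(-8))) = -117504*sqrt(10) / 5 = -74316.05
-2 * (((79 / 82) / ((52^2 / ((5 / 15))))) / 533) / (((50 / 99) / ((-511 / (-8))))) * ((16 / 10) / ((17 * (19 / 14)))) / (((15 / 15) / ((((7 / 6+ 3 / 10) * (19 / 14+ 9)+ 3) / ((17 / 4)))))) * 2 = -84815269 / 2534890635875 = -0.00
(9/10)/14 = 9/140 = 0.06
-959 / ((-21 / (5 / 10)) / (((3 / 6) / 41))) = 137 / 492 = 0.28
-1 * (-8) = 8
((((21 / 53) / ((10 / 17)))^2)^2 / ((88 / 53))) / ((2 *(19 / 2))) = 16243247601 / 2489223440000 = 0.01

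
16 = 16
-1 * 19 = -19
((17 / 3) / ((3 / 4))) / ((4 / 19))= 323 / 9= 35.89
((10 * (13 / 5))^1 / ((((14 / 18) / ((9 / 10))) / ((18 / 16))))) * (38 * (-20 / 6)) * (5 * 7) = -300105 / 2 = -150052.50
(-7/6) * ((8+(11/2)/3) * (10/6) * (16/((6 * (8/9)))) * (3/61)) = -2065/732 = -2.82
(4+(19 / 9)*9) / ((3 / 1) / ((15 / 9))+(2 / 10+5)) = 23 / 7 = 3.29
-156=-156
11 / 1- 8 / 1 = 3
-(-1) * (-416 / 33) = -416 / 33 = -12.61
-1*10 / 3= -10 / 3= -3.33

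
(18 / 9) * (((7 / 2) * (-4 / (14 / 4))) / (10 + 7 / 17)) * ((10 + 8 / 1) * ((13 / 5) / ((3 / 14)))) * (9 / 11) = -445536 / 3245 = -137.30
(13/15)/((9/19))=247/135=1.83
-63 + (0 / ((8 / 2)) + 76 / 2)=-25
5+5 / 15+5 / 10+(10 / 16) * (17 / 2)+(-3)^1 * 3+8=487 / 48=10.15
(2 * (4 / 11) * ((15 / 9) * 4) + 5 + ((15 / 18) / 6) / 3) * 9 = 11755 / 132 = 89.05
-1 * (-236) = 236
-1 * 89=-89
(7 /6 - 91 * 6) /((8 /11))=-749.15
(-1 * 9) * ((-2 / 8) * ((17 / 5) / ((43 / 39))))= 5967 / 860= 6.94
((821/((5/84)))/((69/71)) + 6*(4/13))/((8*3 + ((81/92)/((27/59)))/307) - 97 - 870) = -26058999952/1731204475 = -15.05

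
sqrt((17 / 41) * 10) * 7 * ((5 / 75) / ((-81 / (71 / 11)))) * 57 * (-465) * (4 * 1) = 1170932 * sqrt(6970) / 12177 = 8028.01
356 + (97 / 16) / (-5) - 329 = 2063 / 80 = 25.79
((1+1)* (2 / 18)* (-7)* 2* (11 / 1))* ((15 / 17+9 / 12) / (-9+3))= 2849 / 306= 9.31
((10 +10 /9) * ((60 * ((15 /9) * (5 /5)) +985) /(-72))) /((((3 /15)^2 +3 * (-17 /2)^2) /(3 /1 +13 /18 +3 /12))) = -3.07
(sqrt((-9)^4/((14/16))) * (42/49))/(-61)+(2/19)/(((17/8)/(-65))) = -1040/323 - 972 * sqrt(14)/2989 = -4.44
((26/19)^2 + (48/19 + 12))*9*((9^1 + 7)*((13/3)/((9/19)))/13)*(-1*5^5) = -296000000/57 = -5192982.46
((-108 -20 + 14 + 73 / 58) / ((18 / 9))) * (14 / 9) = -45773 / 522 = -87.69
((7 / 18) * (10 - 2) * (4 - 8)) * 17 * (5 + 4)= -1904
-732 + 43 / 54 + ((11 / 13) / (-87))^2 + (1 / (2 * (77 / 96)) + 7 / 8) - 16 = -1762764790051 / 2363889528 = -745.71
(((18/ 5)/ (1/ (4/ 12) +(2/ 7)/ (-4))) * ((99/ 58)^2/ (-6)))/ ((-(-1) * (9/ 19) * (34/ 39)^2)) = -660891231/ 398600360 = -1.66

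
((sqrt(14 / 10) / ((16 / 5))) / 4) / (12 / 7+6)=7*sqrt(35) / 3456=0.01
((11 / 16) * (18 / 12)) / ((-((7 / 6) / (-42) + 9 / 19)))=-5643 / 2440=-2.31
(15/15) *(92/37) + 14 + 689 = 26103/37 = 705.49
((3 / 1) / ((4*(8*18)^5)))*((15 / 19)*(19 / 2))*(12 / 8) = 5 / 36691771392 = 0.00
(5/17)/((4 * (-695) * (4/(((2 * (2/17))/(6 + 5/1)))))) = -0.00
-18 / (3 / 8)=-48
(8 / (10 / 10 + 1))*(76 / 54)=152 / 27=5.63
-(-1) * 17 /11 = 17 /11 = 1.55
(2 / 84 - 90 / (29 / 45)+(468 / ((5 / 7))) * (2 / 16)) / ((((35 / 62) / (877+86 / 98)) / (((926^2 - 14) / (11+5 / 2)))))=-804017864368577536 / 140998725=-5702305920.63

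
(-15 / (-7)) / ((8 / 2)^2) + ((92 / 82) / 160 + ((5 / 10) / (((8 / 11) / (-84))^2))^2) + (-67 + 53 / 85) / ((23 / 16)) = 1597629711713293 / 35909440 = 44490521.48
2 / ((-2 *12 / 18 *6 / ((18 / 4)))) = -9 / 8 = -1.12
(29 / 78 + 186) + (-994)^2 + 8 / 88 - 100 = 847809073 / 858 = 988122.46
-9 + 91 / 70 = -77 / 10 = -7.70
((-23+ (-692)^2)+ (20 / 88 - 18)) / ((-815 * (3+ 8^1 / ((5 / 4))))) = -10534111 / 168542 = -62.50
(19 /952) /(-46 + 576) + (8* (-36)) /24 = -6054701 /504560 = -12.00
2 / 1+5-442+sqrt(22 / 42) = -435+sqrt(231) / 21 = -434.28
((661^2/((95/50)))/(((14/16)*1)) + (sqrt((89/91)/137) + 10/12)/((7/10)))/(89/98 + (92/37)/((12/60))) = 740*sqrt(1109563)/86152313 + 54318264770/2757261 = 19700.09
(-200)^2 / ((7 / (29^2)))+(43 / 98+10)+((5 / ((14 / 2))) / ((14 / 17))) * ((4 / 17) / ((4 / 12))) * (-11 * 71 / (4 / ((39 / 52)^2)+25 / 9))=41915109307 / 8722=4805676.37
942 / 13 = 72.46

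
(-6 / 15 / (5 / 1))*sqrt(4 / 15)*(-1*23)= 92*sqrt(15) / 375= 0.95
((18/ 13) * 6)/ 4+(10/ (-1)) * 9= -87.92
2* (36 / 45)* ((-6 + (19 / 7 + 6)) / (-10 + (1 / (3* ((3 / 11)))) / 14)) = -2736 / 6245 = -0.44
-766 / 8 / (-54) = 383 / 216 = 1.77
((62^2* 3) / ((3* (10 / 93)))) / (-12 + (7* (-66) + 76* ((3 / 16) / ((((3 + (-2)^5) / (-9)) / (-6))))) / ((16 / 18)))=-27646048 / 434305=-63.66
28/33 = 0.85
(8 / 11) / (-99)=-8 / 1089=-0.01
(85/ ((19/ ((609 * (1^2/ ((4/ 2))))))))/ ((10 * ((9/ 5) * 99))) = 17255/ 22572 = 0.76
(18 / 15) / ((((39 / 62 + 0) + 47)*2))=0.01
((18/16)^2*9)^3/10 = 387420489/2621440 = 147.79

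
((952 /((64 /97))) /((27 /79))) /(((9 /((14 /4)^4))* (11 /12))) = 2189464697 /28512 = 76790.99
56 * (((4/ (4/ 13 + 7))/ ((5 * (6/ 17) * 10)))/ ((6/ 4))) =24752/ 21375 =1.16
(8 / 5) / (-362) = -4 / 905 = -0.00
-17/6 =-2.83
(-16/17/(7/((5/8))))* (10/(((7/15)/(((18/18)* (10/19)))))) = -15000/15827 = -0.95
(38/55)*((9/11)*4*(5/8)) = 171/121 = 1.41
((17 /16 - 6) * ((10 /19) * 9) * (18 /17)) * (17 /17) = -31995 /1292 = -24.76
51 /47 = 1.09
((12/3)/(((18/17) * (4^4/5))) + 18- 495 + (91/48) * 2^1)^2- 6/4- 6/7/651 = 451262393700247/2015870976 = 223854.80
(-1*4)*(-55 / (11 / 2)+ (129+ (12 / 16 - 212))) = 369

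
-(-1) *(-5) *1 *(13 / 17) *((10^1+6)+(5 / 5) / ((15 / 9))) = -1079 / 17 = -63.47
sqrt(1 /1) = 1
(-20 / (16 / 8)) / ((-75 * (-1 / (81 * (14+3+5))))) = -1188 / 5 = -237.60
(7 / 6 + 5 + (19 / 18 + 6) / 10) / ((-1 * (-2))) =1237 / 360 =3.44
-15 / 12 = -1.25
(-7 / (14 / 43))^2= 1849 / 4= 462.25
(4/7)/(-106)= -2/371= -0.01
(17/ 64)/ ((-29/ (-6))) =51/ 928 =0.05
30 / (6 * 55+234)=0.05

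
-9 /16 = -0.56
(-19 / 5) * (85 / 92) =-3.51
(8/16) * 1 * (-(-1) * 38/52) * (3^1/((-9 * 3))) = -19/468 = -0.04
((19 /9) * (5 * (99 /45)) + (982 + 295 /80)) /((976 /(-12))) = -145283 /11712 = -12.40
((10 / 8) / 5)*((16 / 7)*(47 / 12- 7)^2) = 1369 / 252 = 5.43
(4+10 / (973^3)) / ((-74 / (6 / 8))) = -5527003917 / 136332762916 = -0.04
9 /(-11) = -9 /11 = -0.82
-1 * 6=-6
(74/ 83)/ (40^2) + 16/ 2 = 531237/ 66400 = 8.00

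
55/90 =11/18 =0.61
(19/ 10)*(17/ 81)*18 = 323/ 45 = 7.18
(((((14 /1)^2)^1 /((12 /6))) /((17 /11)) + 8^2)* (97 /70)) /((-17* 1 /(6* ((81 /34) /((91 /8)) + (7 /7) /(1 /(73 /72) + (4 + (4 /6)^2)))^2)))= -1487323472711711913 /154087074688193920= -9.65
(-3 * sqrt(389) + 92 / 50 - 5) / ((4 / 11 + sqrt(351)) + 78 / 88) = -144 * sqrt(15171) / 5591 - 3792 * sqrt(39) / 139775 + 316 / 27955 + 60 * sqrt(389) / 5591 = -3.12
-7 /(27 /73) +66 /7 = -1795 /189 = -9.50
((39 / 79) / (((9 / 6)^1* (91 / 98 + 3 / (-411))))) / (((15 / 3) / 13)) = 648284 / 697965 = 0.93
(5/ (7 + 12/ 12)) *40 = 25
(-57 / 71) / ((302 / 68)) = -1938 / 10721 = -0.18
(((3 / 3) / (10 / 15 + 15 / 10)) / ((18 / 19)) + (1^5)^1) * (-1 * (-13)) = 58 / 3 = 19.33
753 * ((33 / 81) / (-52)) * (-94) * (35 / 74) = 4541845 / 17316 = 262.29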